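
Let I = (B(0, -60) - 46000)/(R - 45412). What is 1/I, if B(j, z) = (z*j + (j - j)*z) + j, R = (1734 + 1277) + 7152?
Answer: 35249/46000 ≈ 0.76628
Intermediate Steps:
R = 10163 (R = 3011 + 7152 = 10163)
B(j, z) = j + j*z (B(j, z) = (j*z + 0*z) + j = (j*z + 0) + j = j*z + j = j + j*z)
I = 46000/35249 (I = (0*(1 - 60) - 46000)/(10163 - 45412) = (0*(-59) - 46000)/(-35249) = (0 - 46000)*(-1/35249) = -46000*(-1/35249) = 46000/35249 ≈ 1.3050)
1/I = 1/(46000/35249) = 35249/46000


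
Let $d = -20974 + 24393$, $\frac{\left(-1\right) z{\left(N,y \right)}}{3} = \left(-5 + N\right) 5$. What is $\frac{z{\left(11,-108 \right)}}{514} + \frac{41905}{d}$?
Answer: $\frac{10615730}{878683} \approx 12.081$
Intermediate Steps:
$z{\left(N,y \right)} = 75 - 15 N$ ($z{\left(N,y \right)} = - 3 \left(-5 + N\right) 5 = - 3 \left(-25 + 5 N\right) = 75 - 15 N$)
$d = 3419$
$\frac{z{\left(11,-108 \right)}}{514} + \frac{41905}{d} = \frac{75 - 165}{514} + \frac{41905}{3419} = \left(75 - 165\right) \frac{1}{514} + 41905 \cdot \frac{1}{3419} = \left(-90\right) \frac{1}{514} + \frac{41905}{3419} = - \frac{45}{257} + \frac{41905}{3419} = \frac{10615730}{878683}$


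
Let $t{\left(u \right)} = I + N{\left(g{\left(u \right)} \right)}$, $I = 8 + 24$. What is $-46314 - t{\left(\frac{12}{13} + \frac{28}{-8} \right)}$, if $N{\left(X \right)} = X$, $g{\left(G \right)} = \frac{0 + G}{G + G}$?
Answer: $- \frac{92693}{2} \approx -46347.0$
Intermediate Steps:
$g{\left(G \right)} = \frac{1}{2}$ ($g{\left(G \right)} = \frac{G}{2 G} = G \frac{1}{2 G} = \frac{1}{2}$)
$I = 32$
$t{\left(u \right)} = \frac{65}{2}$ ($t{\left(u \right)} = 32 + \frac{1}{2} = \frac{65}{2}$)
$-46314 - t{\left(\frac{12}{13} + \frac{28}{-8} \right)} = -46314 - \frac{65}{2} = - \frac{92693}{2}$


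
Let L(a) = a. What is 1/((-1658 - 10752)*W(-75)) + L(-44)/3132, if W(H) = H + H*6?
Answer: -23888989/1700480250 ≈ -0.014048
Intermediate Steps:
W(H) = 7*H (W(H) = H + 6*H = 7*H)
1/((-1658 - 10752)*W(-75)) + L(-44)/3132 = 1/((-1658 - 10752)*((7*(-75)))) - 44/3132 = 1/(-12410*(-525)) - 44*1/3132 = -1/12410*(-1/525) - 11/783 = 1/6515250 - 11/783 = -23888989/1700480250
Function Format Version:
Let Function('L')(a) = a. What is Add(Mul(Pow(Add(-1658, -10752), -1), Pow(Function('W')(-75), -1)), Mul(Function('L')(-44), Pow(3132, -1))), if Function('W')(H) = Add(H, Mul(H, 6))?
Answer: Rational(-23888989, 1700480250) ≈ -0.014048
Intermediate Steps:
Function('W')(H) = Mul(7, H) (Function('W')(H) = Add(H, Mul(6, H)) = Mul(7, H))
Add(Mul(Pow(Add(-1658, -10752), -1), Pow(Function('W')(-75), -1)), Mul(Function('L')(-44), Pow(3132, -1))) = Add(Mul(Pow(Add(-1658, -10752), -1), Pow(Mul(7, -75), -1)), Mul(-44, Pow(3132, -1))) = Add(Mul(Pow(-12410, -1), Pow(-525, -1)), Mul(-44, Rational(1, 3132))) = Add(Mul(Rational(-1, 12410), Rational(-1, 525)), Rational(-11, 783)) = Add(Rational(1, 6515250), Rational(-11, 783)) = Rational(-23888989, 1700480250)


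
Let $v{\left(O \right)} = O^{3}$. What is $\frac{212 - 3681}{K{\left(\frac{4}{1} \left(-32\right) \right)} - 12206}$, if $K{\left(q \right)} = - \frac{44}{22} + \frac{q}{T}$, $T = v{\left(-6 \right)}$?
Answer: $\frac{93663}{329600} \approx 0.28417$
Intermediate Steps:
$T = -216$ ($T = \left(-6\right)^{3} = -216$)
$K{\left(q \right)} = -2 - \frac{q}{216}$ ($K{\left(q \right)} = - \frac{44}{22} + \frac{q}{-216} = \left(-44\right) \frac{1}{22} + q \left(- \frac{1}{216}\right) = -2 - \frac{q}{216}$)
$\frac{212 - 3681}{K{\left(\frac{4}{1} \left(-32\right) \right)} - 12206} = \frac{212 - 3681}{\left(-2 - \frac{\frac{4}{1} \left(-32\right)}{216}\right) - 12206} = - \frac{3469}{\left(-2 - \frac{4 \cdot 1 \left(-32\right)}{216}\right) - 12206} = - \frac{3469}{\left(-2 - \frac{4 \left(-32\right)}{216}\right) - 12206} = - \frac{3469}{\left(-2 - - \frac{16}{27}\right) - 12206} = - \frac{3469}{\left(-2 + \frac{16}{27}\right) - 12206} = - \frac{3469}{- \frac{38}{27} - 12206} = - \frac{3469}{- \frac{329600}{27}} = \left(-3469\right) \left(- \frac{27}{329600}\right) = \frac{93663}{329600}$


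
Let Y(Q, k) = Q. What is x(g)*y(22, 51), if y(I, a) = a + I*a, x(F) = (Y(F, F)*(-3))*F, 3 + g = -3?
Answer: -126684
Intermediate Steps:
g = -6 (g = -3 - 3 = -6)
x(F) = -3*F² (x(F) = (F*(-3))*F = (-3*F)*F = -3*F²)
x(g)*y(22, 51) = (-3*(-6)²)*(51*(1 + 22)) = (-3*36)*(51*23) = -108*1173 = -126684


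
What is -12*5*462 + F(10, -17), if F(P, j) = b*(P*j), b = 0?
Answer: -27720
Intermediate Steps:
F(P, j) = 0 (F(P, j) = 0*(P*j) = 0)
-12*5*462 + F(10, -17) = -12*5*462 + 0 = -60*462 + 0 = -27720 + 0 = -27720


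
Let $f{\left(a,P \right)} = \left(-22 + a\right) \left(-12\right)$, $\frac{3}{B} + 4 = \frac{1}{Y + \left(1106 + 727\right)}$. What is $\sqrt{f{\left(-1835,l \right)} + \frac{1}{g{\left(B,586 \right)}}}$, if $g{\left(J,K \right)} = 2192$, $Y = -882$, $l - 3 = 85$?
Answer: $\frac{\sqrt{6691974473}}{548} \approx 149.28$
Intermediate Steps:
$l = 88$ ($l = 3 + 85 = 88$)
$B = - \frac{2853}{3803}$ ($B = \frac{3}{-4 + \frac{1}{-882 + \left(1106 + 727\right)}} = \frac{3}{-4 + \frac{1}{-882 + 1833}} = \frac{3}{-4 + \frac{1}{951}} = \frac{3}{- \frac{3803}{951}} = 3 \left(- \frac{951}{3803}\right) = - \frac{2853}{3803} \approx -0.7502$)
$f{\left(a,P \right)} = 264 - 12 a$
$\sqrt{f{\left(-1835,l \right)} + \frac{1}{g{\left(B,586 \right)}}} = \sqrt{\left(264 - -22020\right) + \frac{1}{2192}} = \sqrt{\left(264 + 22020\right) + \frac{1}{2192}} = \sqrt{22284 + \frac{1}{2192}} = \sqrt{\frac{48846529}{2192}} = \frac{\sqrt{6691974473}}{548}$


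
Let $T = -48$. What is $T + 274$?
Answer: $226$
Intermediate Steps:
$T + 274 = -48 + 274 = 226$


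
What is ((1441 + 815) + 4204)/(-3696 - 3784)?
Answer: -19/22 ≈ -0.86364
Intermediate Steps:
((1441 + 815) + 4204)/(-3696 - 3784) = (2256 + 4204)/(-7480) = 6460*(-1/7480) = -19/22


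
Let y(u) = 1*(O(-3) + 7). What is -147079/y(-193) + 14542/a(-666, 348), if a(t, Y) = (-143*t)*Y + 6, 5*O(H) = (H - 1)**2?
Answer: -4062178454368/281714055 ≈ -14420.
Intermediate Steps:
O(H) = (-1 + H)**2/5 (O(H) = (H - 1)**2/5 = (-1 + H)**2/5)
a(t, Y) = 6 - 143*Y*t (a(t, Y) = -143*Y*t + 6 = 6 - 143*Y*t)
y(u) = 51/5 (y(u) = 1*((-1 - 3)**2/5 + 7) = 1*((1/5)*(-4)**2 + 7) = 1*((1/5)*16 + 7) = 1*(16/5 + 7) = 1*(51/5) = 51/5)
-147079/y(-193) + 14542/a(-666, 348) = -147079/51/5 + 14542/(6 - 143*348*(-666)) = -147079*5/51 + 14542/(6 + 33142824) = -735395/51 + 14542/33142830 = -735395/51 + 14542*(1/33142830) = -735395/51 + 7271/16571415 = -4062178454368/281714055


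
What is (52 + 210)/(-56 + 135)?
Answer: 262/79 ≈ 3.3165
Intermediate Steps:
(52 + 210)/(-56 + 135) = 262/79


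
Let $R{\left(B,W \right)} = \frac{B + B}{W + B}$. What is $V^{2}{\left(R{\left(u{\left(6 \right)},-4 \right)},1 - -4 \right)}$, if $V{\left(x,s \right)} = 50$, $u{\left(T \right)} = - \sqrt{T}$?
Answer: $2500$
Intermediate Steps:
$R{\left(B,W \right)} = \frac{2 B}{B + W}$
$V^{2}{\left(R{\left(u{\left(6 \right)},-4 \right)},1 - -4 \right)} = 50^{2} = 2500$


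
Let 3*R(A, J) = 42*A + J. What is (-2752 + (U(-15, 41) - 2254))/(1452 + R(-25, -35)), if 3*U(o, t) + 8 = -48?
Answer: -15074/3271 ≈ -4.6084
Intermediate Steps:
R(A, J) = 14*A + J/3 (R(A, J) = (42*A + J)/3 = (J + 42*A)/3 = 14*A + J/3)
U(o, t) = -56/3 (U(o, t) = -8/3 + (1/3)*(-48) = -8/3 - 16 = -56/3)
(-2752 + (U(-15, 41) - 2254))/(1452 + R(-25, -35)) = (-2752 + (-56/3 - 2254))/(1452 + (14*(-25) + (1/3)*(-35))) = (-2752 - 6818/3)/(1452 + (-350 - 35/3)) = -15074/(3*(1452 - 1085/3)) = -15074/(3*3271/3) = -15074/3*3/3271 = -15074/3271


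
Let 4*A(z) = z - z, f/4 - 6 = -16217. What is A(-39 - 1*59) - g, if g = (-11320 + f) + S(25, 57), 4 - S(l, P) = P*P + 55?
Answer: 79464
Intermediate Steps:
S(l, P) = -51 - P² (S(l, P) = 4 - (P*P + 55) = 4 - (P² + 55) = 4 - (55 + P²) = 4 + (-55 - P²) = -51 - P²)
f = -64844 (f = 24 + 4*(-16217) = 24 - 64868 = -64844)
A(z) = 0 (A(z) = (z - z)/4 = (¼)*0 = 0)
g = -79464 (g = (-11320 - 64844) + (-51 - 1*57²) = -76164 + (-51 - 1*3249) = -76164 + (-51 - 3249) = -76164 - 3300 = -79464)
A(-39 - 1*59) - g = 0 - 1*(-79464) = 0 + 79464 = 79464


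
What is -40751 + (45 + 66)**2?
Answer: -28430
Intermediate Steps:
-40751 + (45 + 66)**2 = -40751 + 111**2 = -40751 + 12321 = -28430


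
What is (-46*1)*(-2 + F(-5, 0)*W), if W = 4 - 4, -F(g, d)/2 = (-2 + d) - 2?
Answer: 92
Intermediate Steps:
F(g, d) = 8 - 2*d (F(g, d) = -2*((-2 + d) - 2) = -2*(-4 + d) = 8 - 2*d)
W = 0
(-46*1)*(-2 + F(-5, 0)*W) = (-46*1)*(-2 + (8 - 2*0)*0) = -46*(-2 + (8 + 0)*0) = -46*(-2 + 8*0) = -46*(-2 + 0) = -46*(-2) = 92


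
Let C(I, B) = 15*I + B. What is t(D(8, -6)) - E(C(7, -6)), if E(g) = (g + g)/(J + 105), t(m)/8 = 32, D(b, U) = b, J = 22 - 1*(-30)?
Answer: 39994/157 ≈ 254.74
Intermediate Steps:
J = 52 (J = 22 + 30 = 52)
C(I, B) = B + 15*I
t(m) = 256 (t(m) = 8*32 = 256)
E(g) = 2*g/157 (E(g) = (g + g)/(52 + 105) = (2*g)/157 = (2*g)*(1/157) = 2*g/157)
t(D(8, -6)) - E(C(7, -6)) = 256 - 2*(-6 + 15*7)/157 = 256 - 2*(-6 + 105)/157 = 256 - 2*99/157 = 256 - 1*198/157 = 256 - 198/157 = 39994/157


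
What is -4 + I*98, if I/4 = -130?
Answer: -50964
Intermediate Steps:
I = -520 (I = 4*(-130) = -520)
-4 + I*98 = -4 - 520*98 = -4 - 50960 = -50964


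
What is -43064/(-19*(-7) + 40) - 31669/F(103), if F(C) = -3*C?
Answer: -7828039/53457 ≈ -146.44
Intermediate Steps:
-43064/(-19*(-7) + 40) - 31669/F(103) = -43064/(-19*(-7) + 40) - 31669/((-3*103)) = -43064/(133 + 40) - 31669/(-309) = -43064/173 - 31669*(-1/309) = -43064*1/173 + 31669/309 = -43064/173 + 31669/309 = -7828039/53457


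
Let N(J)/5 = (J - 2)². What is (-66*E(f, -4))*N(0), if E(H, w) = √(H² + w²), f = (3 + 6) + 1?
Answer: -2640*√29 ≈ -14217.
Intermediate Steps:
f = 10 (f = 9 + 1 = 10)
N(J) = 5*(-2 + J)² (N(J) = 5*(J - 2)² = 5*(-2 + J)²)
(-66*E(f, -4))*N(0) = (-66*√(10² + (-4)²))*(5*(-2 + 0)²) = (-66*√(100 + 16))*(5*(-2)²) = (-132*√29)*(5*4) = -132*√29*20 = -2640*√29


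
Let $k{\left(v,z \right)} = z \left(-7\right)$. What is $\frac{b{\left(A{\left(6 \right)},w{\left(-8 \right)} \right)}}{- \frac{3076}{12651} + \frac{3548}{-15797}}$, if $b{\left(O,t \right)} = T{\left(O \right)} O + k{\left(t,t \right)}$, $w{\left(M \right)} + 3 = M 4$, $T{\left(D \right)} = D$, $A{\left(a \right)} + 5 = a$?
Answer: $- \frac{24581285181}{46738660} \approx -525.93$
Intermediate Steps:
$k{\left(v,z \right)} = - 7 z$
$A{\left(a \right)} = -5 + a$
$w{\left(M \right)} = -3 + 4 M$ ($w{\left(M \right)} = -3 + M 4 = -3 + 4 M$)
$b{\left(O,t \right)} = O^{2} - 7 t$ ($b{\left(O,t \right)} = O O - 7 t = O^{2} - 7 t$)
$\frac{b{\left(A{\left(6 \right)},w{\left(-8 \right)} \right)}}{- \frac{3076}{12651} + \frac{3548}{-15797}} = \frac{\left(-5 + 6\right)^{2} - 7 \left(-3 + 4 \left(-8\right)\right)}{- \frac{3076}{12651} + \frac{3548}{-15797}} = \frac{1^{2} - 7 \left(-3 - 32\right)}{\left(-3076\right) \frac{1}{12651} + 3548 \left(- \frac{1}{15797}\right)} = \frac{1 - -245}{- \frac{3076}{12651} - \frac{3548}{15797}} = \frac{1 + 245}{- \frac{93477320}{199847847}} = 246 \left(- \frac{199847847}{93477320}\right) = - \frac{24581285181}{46738660}$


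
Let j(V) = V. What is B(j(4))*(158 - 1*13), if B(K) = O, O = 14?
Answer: 2030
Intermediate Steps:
B(K) = 14
B(j(4))*(158 - 1*13) = 14*(158 - 1*13) = 14*(158 - 13) = 14*145 = 2030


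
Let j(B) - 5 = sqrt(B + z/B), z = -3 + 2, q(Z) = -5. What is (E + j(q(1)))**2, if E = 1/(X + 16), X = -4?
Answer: 15149/720 + 61*I*sqrt(30)/15 ≈ 21.04 + 22.274*I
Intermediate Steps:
E = 1/12 (E = 1/(-4 + 16) = 1/12 ≈ 0.083333)
z = -1
j(B) = 5 + sqrt(B - 1/B)
(E + j(q(1)))**2 = (1/12 + (5 + sqrt(-5 - 1/(-5))))**2 = (1/12 + (5 + sqrt(-5 - 1*(-1/5))))**2 = (1/12 + (5 + sqrt(-5 + 1/5)))**2 = (1/12 + (5 + sqrt(-24/5)))**2 = (1/12 + (5 + 2*I*sqrt(30)/5))**2 = (61/12 + 2*I*sqrt(30)/5)**2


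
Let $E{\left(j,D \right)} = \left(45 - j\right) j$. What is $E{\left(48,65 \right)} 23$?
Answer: $-3312$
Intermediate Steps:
$E{\left(j,D \right)} = j \left(45 - j\right)$
$E{\left(48,65 \right)} 23 = 48 \left(45 - 48\right) 23 = 48 \left(-3\right) 23 = \left(-144\right) 23 = -3312$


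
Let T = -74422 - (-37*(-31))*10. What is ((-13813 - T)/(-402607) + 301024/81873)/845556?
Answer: 115293045601/27871760489253516 ≈ 4.1366e-6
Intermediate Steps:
T = -85892 (T = -74422 - 1147*10 = -74422 - 1*11470 = -74422 - 11470 = -85892)
((-13813 - T)/(-402607) + 301024/81873)/845556 = ((-13813 - 1*(-85892))/(-402607) + 301024/81873)/845556 = ((-13813 + 85892)*(-1/402607) + 301024*(1/81873))*(1/845556) = (72079*(-1/402607) + 301024/81873)*(1/845556) = (-72079/402607 + 301024/81873)*(1/845556) = (115293045601/32962642911)*(1/845556) = 115293045601/27871760489253516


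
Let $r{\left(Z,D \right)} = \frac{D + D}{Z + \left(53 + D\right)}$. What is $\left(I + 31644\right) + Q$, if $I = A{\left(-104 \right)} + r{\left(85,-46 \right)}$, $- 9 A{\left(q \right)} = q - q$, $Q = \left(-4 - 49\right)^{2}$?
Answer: $34452$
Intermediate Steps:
$Q = 2809$ ($Q = \left(-53\right)^{2} = 2809$)
$r{\left(Z,D \right)} = \frac{2 D}{53 + D + Z}$
$A{\left(q \right)} = 0$ ($A{\left(q \right)} = - \frac{q - q}{9} = \left(- \frac{1}{9}\right) 0 = 0$)
$I = -1$ ($I = 0 + 2 \left(-46\right) \frac{1}{53 - 46 + 85} = 0 + 2 \left(-46\right) \frac{1}{92} = 0 - 1 = -1$)
$\left(I + 31644\right) + Q = \left(-1 + 31644\right) + 2809 = 31643 + 2809 = 34452$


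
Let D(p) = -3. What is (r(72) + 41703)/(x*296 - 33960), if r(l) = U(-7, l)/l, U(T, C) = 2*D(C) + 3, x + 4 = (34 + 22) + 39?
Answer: -1000871/168576 ≈ -5.9372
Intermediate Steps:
x = 91 (x = -4 + ((34 + 22) + 39) = -4 + (56 + 39) = -4 + 95 = 91)
U(T, C) = -3 (U(T, C) = 2*(-3) + 3 = -6 + 3 = -3)
r(l) = -3/l
(r(72) + 41703)/(x*296 - 33960) = (-3/72 + 41703)/(91*296 - 33960) = (-3*1/72 + 41703)/(26936 - 33960) = (-1/24 + 41703)/(-7024) = (1000871/24)*(-1/7024) = -1000871/168576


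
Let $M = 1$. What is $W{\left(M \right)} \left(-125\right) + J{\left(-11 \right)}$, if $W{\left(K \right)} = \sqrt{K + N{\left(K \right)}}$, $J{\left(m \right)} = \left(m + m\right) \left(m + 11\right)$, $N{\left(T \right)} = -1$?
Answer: $0$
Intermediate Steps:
$J{\left(m \right)} = 2 m \left(11 + m\right)$
$W{\left(K \right)} = \sqrt{-1 + K}$ ($W{\left(K \right)} = \sqrt{K - 1} = \sqrt{-1 + K}$)
$W{\left(M \right)} \left(-125\right) + J{\left(-11 \right)} = \sqrt{-1 + 1} \left(-125\right) + 2 \left(-11\right) \left(11 - 11\right) = \sqrt{0} \left(-125\right) + 2 \left(-11\right) 0 = 0 \left(-125\right) + 0 = 0 + 0 = 0$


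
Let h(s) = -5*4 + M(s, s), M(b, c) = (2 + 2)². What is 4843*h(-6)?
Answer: -19372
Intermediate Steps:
M(b, c) = 16 (M(b, c) = 4² = 16)
h(s) = -4 (h(s) = -5*4 + 16 = -20 + 16 = -4)
4843*h(-6) = 4843*(-4) = -19372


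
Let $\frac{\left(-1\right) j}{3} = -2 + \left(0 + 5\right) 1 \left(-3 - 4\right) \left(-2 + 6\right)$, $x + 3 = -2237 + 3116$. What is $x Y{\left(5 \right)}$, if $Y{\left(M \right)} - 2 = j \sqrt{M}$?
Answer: $1752 + 373176 \sqrt{5} \approx 8.362 \cdot 10^{5}$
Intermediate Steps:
$x = 876$ ($x = -3 + \left(-2237 + 3116\right) = -3 + 879 = 876$)
$j = 426$ ($j = - 3 \left(-2 + \left(0 + 5\right) 1 \left(-3 - 4\right) \left(-2 + 6\right)\right) = - 3 \left(-2 + 5 \cdot 1 \left(\left(-7\right) 4\right)\right) = - 3 \left(-2 + 5 \left(-28\right)\right) = - 3 \left(-2 - 140\right) = \left(-3\right) \left(-142\right) = 426$)
$Y{\left(M \right)} = 2 + 426 \sqrt{M}$
$x Y{\left(5 \right)} = 876 \left(2 + 426 \sqrt{5}\right) = 1752 + 373176 \sqrt{5}$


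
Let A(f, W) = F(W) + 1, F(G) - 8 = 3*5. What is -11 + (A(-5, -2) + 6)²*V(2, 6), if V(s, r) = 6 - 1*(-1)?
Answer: 6289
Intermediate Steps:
V(s, r) = 7 (V(s, r) = 6 + 1 = 7)
F(G) = 23 (F(G) = 8 + 3*5 = 8 + 15 = 23)
A(f, W) = 24 (A(f, W) = 23 + 1 = 24)
-11 + (A(-5, -2) + 6)²*V(2, 6) = -11 + (24 + 6)²*7 = -11 + 30²*7 = -11 + 900*7 = -11 + 6300 = 6289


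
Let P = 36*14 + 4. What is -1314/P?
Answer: -657/254 ≈ -2.5866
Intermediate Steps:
P = 508 (P = 504 + 4 = 508)
-1314/P = -1314/508 = -1314*1/508 = -657/254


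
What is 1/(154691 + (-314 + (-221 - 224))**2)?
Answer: 1/730772 ≈ 1.3684e-6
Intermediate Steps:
1/(154691 + (-314 + (-221 - 224))**2) = 1/(154691 + (-314 - 445)**2) = 1/(154691 + (-759)**2) = 1/(154691 + 576081) = 1/730772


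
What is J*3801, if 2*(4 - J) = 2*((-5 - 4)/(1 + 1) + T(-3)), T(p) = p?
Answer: 87423/2 ≈ 43712.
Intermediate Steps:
J = 23/2 (J = 4 - ((-5 - 4)/(1 + 1) - 3) = 4 - (-9/2 - 3) = 4 - (-15)/2 = 4 - 1/2*(-15) = 4 + 15/2 = 23/2 ≈ 11.500)
J*3801 = (23/2)*3801 = 87423/2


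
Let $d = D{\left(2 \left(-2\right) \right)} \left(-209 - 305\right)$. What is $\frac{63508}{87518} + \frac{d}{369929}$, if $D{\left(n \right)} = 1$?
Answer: $\frac{11724233340}{16187723111} \approx 0.72427$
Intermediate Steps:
$d = -514$ ($d = 1 \left(-209 - 305\right) = 1 \left(-514\right) = -514$)
$\frac{63508}{87518} + \frac{d}{369929} = \frac{63508}{87518} - \frac{514}{369929} = 63508 \cdot \frac{1}{87518} - \frac{514}{369929} = \frac{31754}{43759} - \frac{514}{369929} = \frac{11724233340}{16187723111}$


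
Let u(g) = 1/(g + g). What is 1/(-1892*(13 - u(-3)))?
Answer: -3/74734 ≈ -4.0142e-5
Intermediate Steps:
u(g) = 1/(2*g)
1/(-1892*(13 - u(-3))) = 1/(-1892*(13 - 1/(2*(-3)))) = 1/(-1892*(13 - (-1)/(2*3))) = 1/(-1892*(13 - 1*(-1/6))) = 1/(-1892*(13 + 1/6)) = 1/(-1892*79/6) = 1/(-74734/3) = -3/74734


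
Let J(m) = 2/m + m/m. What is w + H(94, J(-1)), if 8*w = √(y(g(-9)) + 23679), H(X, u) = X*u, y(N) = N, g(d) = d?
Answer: -94 + 3*√2630/8 ≈ -74.769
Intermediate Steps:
J(m) = 1 + 2/m (J(m) = 2/m + 1 = 1 + 2/m)
w = 3*√2630/8 (w = √(-9 + 23679)/8 = √23670/8 = (3*√2630)/8 = 3*√2630/8 ≈ 19.231)
w + H(94, J(-1)) = 3*√2630/8 + 94*((2 - 1)/(-1)) = 3*√2630/8 + 94*(-1*1) = 3*√2630/8 + 94*(-1) = 3*√2630/8 - 94 = -94 + 3*√2630/8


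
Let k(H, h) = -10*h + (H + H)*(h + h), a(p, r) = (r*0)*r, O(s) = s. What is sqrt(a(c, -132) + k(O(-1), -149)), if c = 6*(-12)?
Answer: sqrt(2086) ≈ 45.673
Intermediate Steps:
c = -72
a(p, r) = 0 (a(p, r) = 0*r = 0)
k(H, h) = -10*h + 4*H*h (k(H, h) = -10*h + (2*H)*(2*h) = -10*h + 4*H*h)
sqrt(a(c, -132) + k(O(-1), -149)) = sqrt(0 + 2*(-149)*(-5 + 2*(-1))) = sqrt(0 + 2*(-149)*(-5 - 2)) = sqrt(0 + 2*(-149)*(-7)) = sqrt(0 + 2086) = sqrt(2086)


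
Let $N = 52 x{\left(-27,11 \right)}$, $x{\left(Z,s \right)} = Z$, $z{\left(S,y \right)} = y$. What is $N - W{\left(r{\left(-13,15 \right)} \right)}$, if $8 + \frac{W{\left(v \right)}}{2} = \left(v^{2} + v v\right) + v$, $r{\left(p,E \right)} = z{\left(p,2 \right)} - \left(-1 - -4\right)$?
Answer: $-1390$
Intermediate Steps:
$r{\left(p,E \right)} = -1$ ($r{\left(p,E \right)} = 2 - \left(-1 - -4\right) = 2 - \left(-1 + 4\right) = 2 - 3 = -1$)
$W{\left(v \right)} = -16 + 2 v + 4 v^{2}$ ($W{\left(v \right)} = -16 + 2 \left(\left(v^{2} + v v\right) + v\right) = -16 + 2 \left(\left(v^{2} + v^{2}\right) + v\right) = -16 + 2 \left(2 v^{2} + v\right) = -16 + 2 \left(v + 2 v^{2}\right) = -16 + \left(2 v + 4 v^{2}\right) = -16 + 2 v + 4 v^{2}$)
$N = -1404$ ($N = 52 \left(-27\right) = -1404$)
$N - W{\left(r{\left(-13,15 \right)} \right)} = -1404 - \left(-16 + 2 \left(-1\right) + 4 \left(-1\right)^{2}\right) = -1404 - \left(-16 - 2 + 4 \cdot 1\right) = -1404 - \left(-16 - 2 + 4\right) = -1404 - -14 = -1404 + 14 = -1390$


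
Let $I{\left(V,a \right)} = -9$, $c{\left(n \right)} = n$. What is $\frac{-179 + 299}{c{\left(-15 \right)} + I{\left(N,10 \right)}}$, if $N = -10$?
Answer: $-5$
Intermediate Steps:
$\frac{-179 + 299}{c{\left(-15 \right)} + I{\left(N,10 \right)}} = \frac{-179 + 299}{-15 - 9} = \frac{120}{-24} = 120 \left(- \frac{1}{24}\right) = -5$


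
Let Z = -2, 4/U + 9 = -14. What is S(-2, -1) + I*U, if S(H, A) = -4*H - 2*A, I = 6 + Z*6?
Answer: 254/23 ≈ 11.043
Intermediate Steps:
U = -4/23 (U = 4/(-9 - 14) = 4/(-23) = 4*(-1/23) = -4/23 ≈ -0.17391)
I = -6 (I = 6 - 2*6 = 6 - 12 = -6)
S(-2, -1) + I*U = (-4*(-2) - 2*(-1)) - 6*(-4/23) = (8 + 2) + 24/23 = 10 + 24/23 = 254/23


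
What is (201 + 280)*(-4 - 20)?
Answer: -11544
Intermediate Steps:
(201 + 280)*(-4 - 20) = 481*(-24) = -11544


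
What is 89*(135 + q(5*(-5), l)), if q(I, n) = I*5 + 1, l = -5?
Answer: 979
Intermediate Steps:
q(I, n) = 1 + 5*I (q(I, n) = 5*I + 1 = 1 + 5*I)
89*(135 + q(5*(-5), l)) = 89*(135 + (1 + 5*(5*(-5)))) = 89*(135 + (1 + 5*(-25))) = 89*(135 + (1 - 125)) = 89*(135 - 124) = 89*11 = 979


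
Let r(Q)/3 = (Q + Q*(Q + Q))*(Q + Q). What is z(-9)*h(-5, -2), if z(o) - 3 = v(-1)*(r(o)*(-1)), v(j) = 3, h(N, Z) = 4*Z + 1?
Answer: -173523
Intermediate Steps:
h(N, Z) = 1 + 4*Z
r(Q) = 6*Q*(Q + 2*Q²) (r(Q) = 3*((Q + Q*(Q + Q))*(Q + Q)) = 3*((Q + Q*(2*Q))*(2*Q)) = 3*((Q + 2*Q²)*(2*Q)) = 3*(2*Q*(Q + 2*Q²)) = 6*Q*(Q + 2*Q²))
z(o) = 3 - 3*o²*(6 + 12*o) (z(o) = 3 + 3*((o²*(6 + 12*o))*(-1)) = 3 + 3*(-o²*(6 + 12*o)) = 3 - 3*o²*(6 + 12*o))
z(-9)*h(-5, -2) = (3 - 36*(-9)³ - 18*(-9)²)*(1 + 4*(-2)) = (3 - 36*(-729) - 18*81)*(1 - 8) = (3 + 26244 - 1458)*(-7) = 24789*(-7) = -173523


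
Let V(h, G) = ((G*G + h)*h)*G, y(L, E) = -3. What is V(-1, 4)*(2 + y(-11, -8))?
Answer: 60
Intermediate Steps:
V(h, G) = G*h*(h + G**2) (V(h, G) = ((G**2 + h)*h)*G = ((h + G**2)*h)*G = (h*(h + G**2))*G = G*h*(h + G**2))
V(-1, 4)*(2 + y(-11, -8)) = (4*(-1)*(-1 + 4**2))*(2 - 3) = (4*(-1)*(-1 + 16))*(-1) = (4*(-1)*15)*(-1) = -60*(-1) = 60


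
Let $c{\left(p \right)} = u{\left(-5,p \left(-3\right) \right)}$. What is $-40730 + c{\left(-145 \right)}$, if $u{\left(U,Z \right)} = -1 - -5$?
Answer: $-40726$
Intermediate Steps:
$u{\left(U,Z \right)} = 4$ ($u{\left(U,Z \right)} = -1 + 5 = 4$)
$c{\left(p \right)} = 4$
$-40730 + c{\left(-145 \right)} = -40730 + 4 = -40726$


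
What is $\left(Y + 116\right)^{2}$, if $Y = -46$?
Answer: $4900$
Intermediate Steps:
$\left(Y + 116\right)^{2} = \left(-46 + 116\right)^{2} = 70^{2} = 4900$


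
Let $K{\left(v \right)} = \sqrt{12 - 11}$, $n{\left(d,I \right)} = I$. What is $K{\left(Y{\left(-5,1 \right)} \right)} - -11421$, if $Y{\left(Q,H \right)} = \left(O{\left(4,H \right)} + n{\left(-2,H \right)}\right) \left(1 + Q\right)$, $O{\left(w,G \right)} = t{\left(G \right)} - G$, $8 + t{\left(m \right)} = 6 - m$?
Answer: $11422$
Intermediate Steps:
$t{\left(m \right)} = -2 - m$ ($t{\left(m \right)} = -8 - \left(-6 + m\right) = -2 - m$)
$O{\left(w,G \right)} = -2 - 2 G$ ($O{\left(w,G \right)} = \left(-2 - G\right) - G = -2 - 2 G$)
$Y{\left(Q,H \right)} = \left(1 + Q\right) \left(-2 - H\right)$ ($Y{\left(Q,H \right)} = \left(\left(-2 - 2 H\right) + H\right) \left(1 + Q\right) = \left(-2 - H\right) \left(1 + Q\right) = \left(1 + Q\right) \left(-2 - H\right)$)
$K{\left(v \right)} = 1$ ($K{\left(v \right)} = \sqrt{1} = 1$)
$K{\left(Y{\left(-5,1 \right)} \right)} - -11421 = 1 - -11421 = 1 + 11421 = 11422$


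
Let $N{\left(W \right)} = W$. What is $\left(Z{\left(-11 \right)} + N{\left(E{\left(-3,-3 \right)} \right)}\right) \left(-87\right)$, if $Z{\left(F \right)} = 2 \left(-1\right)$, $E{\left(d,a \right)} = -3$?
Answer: $435$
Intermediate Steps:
$Z{\left(F \right)} = -2$
$\left(Z{\left(-11 \right)} + N{\left(E{\left(-3,-3 \right)} \right)}\right) \left(-87\right) = \left(-2 - 3\right) \left(-87\right) = \left(-5\right) \left(-87\right) = 435$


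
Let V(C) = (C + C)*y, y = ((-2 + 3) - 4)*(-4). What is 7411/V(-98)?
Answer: -7411/2352 ≈ -3.1509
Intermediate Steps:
y = 12 (y = (1 - 4)*(-4) = -3*(-4) = 12)
V(C) = 24*C (V(C) = (C + C)*12 = (2*C)*12 = 24*C)
7411/V(-98) = 7411/((24*(-98))) = 7411/(-2352) = 7411*(-1/2352) = -7411/2352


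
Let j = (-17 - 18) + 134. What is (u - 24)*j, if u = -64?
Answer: -8712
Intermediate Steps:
j = 99 (j = -35 + 134 = 99)
(u - 24)*j = (-64 - 24)*99 = -88*99 = -8712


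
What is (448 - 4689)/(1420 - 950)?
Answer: -4241/470 ≈ -9.0234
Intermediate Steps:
(448 - 4689)/(1420 - 950) = -4241/470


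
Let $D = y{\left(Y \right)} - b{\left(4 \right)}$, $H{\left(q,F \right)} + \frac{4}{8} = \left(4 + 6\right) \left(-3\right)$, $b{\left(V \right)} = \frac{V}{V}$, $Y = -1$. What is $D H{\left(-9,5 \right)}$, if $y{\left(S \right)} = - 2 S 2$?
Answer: $- \frac{183}{2} \approx -91.5$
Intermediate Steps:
$y{\left(S \right)} = - 4 S$
$b{\left(V \right)} = 1$
$H{\left(q,F \right)} = - \frac{61}{2}$ ($H{\left(q,F \right)} = - \frac{1}{2} + \left(4 + 6\right) \left(-3\right) = - \frac{1}{2} + 10 \left(-3\right) = - \frac{1}{2} - 30 = - \frac{61}{2}$)
$D = 3$ ($D = \left(-4\right) \left(-1\right) - 1 = 4 - 1 = 3$)
$D H{\left(-9,5 \right)} = 3 \left(- \frac{61}{2}\right) = - \frac{183}{2}$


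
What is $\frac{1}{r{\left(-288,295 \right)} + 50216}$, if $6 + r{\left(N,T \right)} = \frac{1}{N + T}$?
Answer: $\frac{7}{351471} \approx 1.9916 \cdot 10^{-5}$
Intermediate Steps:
$r{\left(N,T \right)} = -6 + \frac{1}{N + T}$
$\frac{1}{r{\left(-288,295 \right)} + 50216} = \frac{1}{\frac{1 - -1728 - 1770}{-288 + 295} + 50216} = \frac{1}{\frac{1 + 1728 - 1770}{7} + 50216} = \frac{1}{\frac{1}{7} \left(-41\right) + 50216} = \frac{1}{- \frac{41}{7} + 50216} = \frac{1}{\frac{351471}{7}} = \frac{7}{351471}$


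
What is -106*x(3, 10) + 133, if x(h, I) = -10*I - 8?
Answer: 11581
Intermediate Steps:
x(h, I) = -8 - 10*I
-106*x(3, 10) + 133 = -106*(-8 - 10*10) + 133 = -106*(-8 - 100) + 133 = -106*(-108) + 133 = 11448 + 133 = 11581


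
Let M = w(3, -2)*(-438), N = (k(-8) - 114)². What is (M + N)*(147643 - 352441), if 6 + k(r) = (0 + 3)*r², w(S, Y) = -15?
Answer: -2407195692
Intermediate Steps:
k(r) = -6 + 3*r² (k(r) = -6 + (0 + 3)*r² = -6 + 3*r²)
N = 5184 (N = ((-6 + 3*(-8)²) - 114)² = ((-6 + 3*64) - 114)² = ((-6 + 192) - 114)² = (186 - 114)² = 72² = 5184)
M = 6570 (M = -15*(-438) = 6570)
(M + N)*(147643 - 352441) = (6570 + 5184)*(147643 - 352441) = 11754*(-204798) = -2407195692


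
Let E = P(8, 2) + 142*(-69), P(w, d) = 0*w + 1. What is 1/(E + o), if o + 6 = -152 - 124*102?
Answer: -1/22603 ≈ -4.4242e-5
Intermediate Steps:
P(w, d) = 1 (P(w, d) = 0 + 1 = 1)
E = -9797 (E = 1 + 142*(-69) = 1 - 9798 = -9797)
o = -12806 (o = -6 + (-152 - 124*102) = -6 + (-152 - 12648) = -6 - 12800 = -12806)
1/(E + o) = 1/(-9797 - 12806) = 1/(-22603) = -1/22603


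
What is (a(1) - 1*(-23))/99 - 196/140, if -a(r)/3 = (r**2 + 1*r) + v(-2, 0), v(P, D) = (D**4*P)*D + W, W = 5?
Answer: -683/495 ≈ -1.3798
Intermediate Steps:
v(P, D) = 5 + P*D**5 (v(P, D) = (D**4*P)*D + 5 = (P*D**4)*D + 5 = P*D**5 + 5 = 5 + P*D**5)
a(r) = -15 - 3*r - 3*r**2 (a(r) = -3*((r**2 + 1*r) + (5 - 2*0**5)) = -3*((r**2 + r) + (5 - 2*0)) = -3*((r + r**2) + (5 + 0)) = -3*((r + r**2) + 5) = -3*(5 + r + r**2) = -15 - 3*r - 3*r**2)
(a(1) - 1*(-23))/99 - 196/140 = ((-15 - 3*1 - 3*1**2) - 1*(-23))/99 - 196/140 = ((-15 - 3 - 3*1) + 23)*(1/99) - 196*1/140 = ((-15 - 3 - 3) + 23)*(1/99) - 7/5 = (-21 + 23)*(1/99) - 7/5 = 2*(1/99) - 7/5 = 2/99 - 7/5 = -683/495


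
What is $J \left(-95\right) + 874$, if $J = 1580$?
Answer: $-149226$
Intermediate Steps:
$J \left(-95\right) + 874 = 1580 \left(-95\right) + 874 = -150100 + 874 = -149226$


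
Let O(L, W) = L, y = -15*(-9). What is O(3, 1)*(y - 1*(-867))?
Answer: 3006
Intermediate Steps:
y = 135
O(3, 1)*(y - 1*(-867)) = 3*(135 - 1*(-867)) = 3*(135 + 867) = 3*1002 = 3006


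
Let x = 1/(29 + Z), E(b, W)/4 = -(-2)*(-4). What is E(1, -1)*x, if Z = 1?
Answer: -16/15 ≈ -1.0667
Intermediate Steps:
E(b, W) = -32 (E(b, W) = 4*(-(-2)*(-4)) = 4*(-2*4) = 4*(-8) = -32)
x = 1/30 (x = 1/(29 + 1) = 1/30 ≈ 0.033333)
E(1, -1)*x = -32*1/30 = -16/15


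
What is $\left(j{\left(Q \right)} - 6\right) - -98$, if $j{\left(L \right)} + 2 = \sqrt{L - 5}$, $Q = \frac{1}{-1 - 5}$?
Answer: $90 + \frac{i \sqrt{186}}{6} \approx 90.0 + 2.273 i$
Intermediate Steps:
$Q = - \frac{1}{6}$ ($Q = \frac{1}{-6} = - \frac{1}{6} \approx -0.16667$)
$j{\left(L \right)} = -2 + \sqrt{-5 + L}$ ($j{\left(L \right)} = -2 + \sqrt{L - 5} = -2 + \sqrt{-5 + L}$)
$\left(j{\left(Q \right)} - 6\right) - -98 = \left(\left(-2 + \sqrt{-5 - \frac{1}{6}}\right) - 6\right) - -98 = \left(\left(-2 + \sqrt{- \frac{31}{6}}\right) - 6\right) + 98 = \left(\left(-2 + \frac{i \sqrt{186}}{6}\right) - 6\right) + 98 = \left(-8 + \frac{i \sqrt{186}}{6}\right) + 98 = 90 + \frac{i \sqrt{186}}{6}$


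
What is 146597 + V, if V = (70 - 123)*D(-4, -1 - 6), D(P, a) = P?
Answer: 146809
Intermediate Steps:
V = 212 (V = (70 - 123)*(-4) = -53*(-4) = 212)
146597 + V = 146597 + 212 = 146809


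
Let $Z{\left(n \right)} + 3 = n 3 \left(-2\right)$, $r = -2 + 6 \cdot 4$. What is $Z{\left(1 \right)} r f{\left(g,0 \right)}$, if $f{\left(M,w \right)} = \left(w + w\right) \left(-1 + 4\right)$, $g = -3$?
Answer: $0$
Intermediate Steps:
$r = 22$ ($r = -2 + 24 = 22$)
$Z{\left(n \right)} = -3 - 6 n$ ($Z{\left(n \right)} = -3 + n 3 \left(-2\right) = -3 + 3 n \left(-2\right) = -3 - 6 n$)
$f{\left(M,w \right)} = 6 w$ ($f{\left(M,w \right)} = 2 w 3 = 6 w$)
$Z{\left(1 \right)} r f{\left(g,0 \right)} = \left(-3 - 6\right) 22 \cdot 6 \cdot 0 = \left(-3 - 6\right) 22 \cdot 0 = \left(-9\right) 22 \cdot 0 = \left(-198\right) 0 = 0$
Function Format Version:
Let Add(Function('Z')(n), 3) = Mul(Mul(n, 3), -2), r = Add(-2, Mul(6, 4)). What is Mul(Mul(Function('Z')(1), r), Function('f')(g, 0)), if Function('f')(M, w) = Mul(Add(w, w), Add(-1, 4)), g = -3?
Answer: 0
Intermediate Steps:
r = 22 (r = Add(-2, 24) = 22)
Function('Z')(n) = Add(-3, Mul(-6, n)) (Function('Z')(n) = Add(-3, Mul(Mul(n, 3), -2)) = Add(-3, Mul(Mul(3, n), -2)) = Add(-3, Mul(-6, n)))
Function('f')(M, w) = Mul(6, w) (Function('f')(M, w) = Mul(Mul(2, w), 3) = Mul(6, w))
Mul(Mul(Function('Z')(1), r), Function('f')(g, 0)) = Mul(Mul(Add(-3, Mul(-6, 1)), 22), Mul(6, 0)) = Mul(Mul(Add(-3, -6), 22), 0) = Mul(Mul(-9, 22), 0) = Mul(-198, 0) = 0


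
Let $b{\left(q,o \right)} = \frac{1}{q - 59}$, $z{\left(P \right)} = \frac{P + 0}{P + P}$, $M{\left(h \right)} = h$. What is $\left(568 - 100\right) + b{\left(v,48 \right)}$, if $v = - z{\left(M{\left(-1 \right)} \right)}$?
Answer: $\frac{55690}{119} \approx 467.98$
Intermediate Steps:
$z{\left(P \right)} = \frac{1}{2}$ ($z{\left(P \right)} = \frac{P}{2 P} = P \frac{1}{2 P} = \frac{1}{2}$)
$v = - \frac{1}{2}$ ($v = \left(-1\right) \frac{1}{2} = - \frac{1}{2} \approx -0.5$)
$b{\left(q,o \right)} = \frac{1}{-59 + q}$
$\left(568 - 100\right) + b{\left(v,48 \right)} = \left(568 - 100\right) + \frac{1}{-59 - \frac{1}{2}} = \left(568 - 100\right) + \frac{1}{- \frac{119}{2}} = 468 - \frac{2}{119} = \frac{55690}{119}$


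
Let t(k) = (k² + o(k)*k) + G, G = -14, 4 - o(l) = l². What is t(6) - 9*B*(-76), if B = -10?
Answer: -7010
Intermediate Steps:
o(l) = 4 - l²
t(k) = -14 + k² + k*(4 - k²) (t(k) = (k² + (4 - k²)*k) - 14 = (k² + k*(4 - k²)) - 14 = -14 + k² + k*(4 - k²))
t(6) - 9*B*(-76) = (-14 + 6² - 1*6*(-4 + 6²)) - 9*(-10)*(-76) = (-14 + 36 - 1*6*(-4 + 36)) + 90*(-76) = (-14 + 36 - 1*6*32) - 6840 = (-14 + 36 - 192) - 6840 = -170 - 6840 = -7010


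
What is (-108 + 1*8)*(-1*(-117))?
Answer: -11700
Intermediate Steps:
(-108 + 1*8)*(-1*(-117)) = (-108 + 8)*117 = -100*117 = -11700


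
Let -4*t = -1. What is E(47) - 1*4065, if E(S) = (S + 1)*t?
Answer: -4053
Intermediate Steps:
t = 1/4 (t = -1/4*(-1) = 1/4 ≈ 0.25000)
E(S) = 1/4 + S/4 (E(S) = (S + 1)*(1/4) = (1 + S)*(1/4) = 1/4 + S/4)
E(47) - 1*4065 = (1/4 + (1/4)*47) - 1*4065 = (1/4 + 47/4) - 4065 = 12 - 4065 = -4053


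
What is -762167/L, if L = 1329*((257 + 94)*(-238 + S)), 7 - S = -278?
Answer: -762167/21924513 ≈ -0.034763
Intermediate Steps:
S = 285 (S = 7 - 1*(-278) = 7 + 278 = 285)
L = 21924513 (L = 1329*((257 + 94)*(-238 + 285)) = 1329*(351*47) = 1329*16497 = 21924513)
-762167/L = -762167/21924513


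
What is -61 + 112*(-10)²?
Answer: 11139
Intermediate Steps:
-61 + 112*(-10)² = -61 + 112*100 = -61 + 11200 = 11139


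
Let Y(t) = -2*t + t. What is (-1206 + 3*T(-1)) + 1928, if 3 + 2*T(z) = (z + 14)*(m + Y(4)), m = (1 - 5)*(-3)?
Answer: 1747/2 ≈ 873.50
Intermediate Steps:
Y(t) = -t
m = 12 (m = -4*(-3) = 12)
T(z) = 109/2 + 4*z (T(z) = -3/2 + ((z + 14)*(12 - 1*4))/2 = -3/2 + ((14 + z)*(12 - 4))/2 = -3/2 + ((14 + z)*8)/2 = -3/2 + (112 + 8*z)/2 = -3/2 + (56 + 4*z) = 109/2 + 4*z)
(-1206 + 3*T(-1)) + 1928 = (-1206 + 3*(109/2 + 4*(-1))) + 1928 = (-1206 + 3*(109/2 - 4)) + 1928 = (-1206 + 3*(101/2)) + 1928 = (-1206 + 303/2) + 1928 = -2109/2 + 1928 = 1747/2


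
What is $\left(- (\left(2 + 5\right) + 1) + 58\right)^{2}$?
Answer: $2500$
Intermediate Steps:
$\left(- (\left(2 + 5\right) + 1) + 58\right)^{2} = \left(- (7 + 1) + 58\right)^{2} = \left(\left(-1\right) 8 + 58\right)^{2} = \left(-8 + 58\right)^{2} = 50^{2} = 2500$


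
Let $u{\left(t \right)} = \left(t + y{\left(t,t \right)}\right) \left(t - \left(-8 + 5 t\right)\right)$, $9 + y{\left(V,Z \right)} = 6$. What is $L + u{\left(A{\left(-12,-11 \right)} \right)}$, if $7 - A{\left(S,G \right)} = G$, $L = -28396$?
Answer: $-29356$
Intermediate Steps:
$A{\left(S,G \right)} = 7 - G$
$y{\left(V,Z \right)} = -3$ ($y{\left(V,Z \right)} = -9 + 6 = -3$)
$u{\left(t \right)} = \left(-3 + t\right) \left(8 - 4 t\right)$ ($u{\left(t \right)} = \left(t - 3\right) \left(t - \left(-8 + 5 t\right)\right) = \left(-3 + t\right) \left(t - \left(-8 + 5 t\right)\right) = \left(-3 + t\right) \left(8 - 4 t\right)$)
$L + u{\left(A{\left(-12,-11 \right)} \right)} = -28396 - \left(24 - 20 \left(7 - -11\right) + 4 \left(7 - -11\right)^{2}\right) = -28396 - \left(24 - 20 \left(7 + 11\right) + 4 \left(7 + 11\right)^{2}\right) = -28396 - \left(-336 + 1296\right) = -28396 - 960 = -29356$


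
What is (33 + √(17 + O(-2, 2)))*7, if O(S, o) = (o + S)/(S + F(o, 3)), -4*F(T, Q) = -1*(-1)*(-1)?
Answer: 231 + 7*√17 ≈ 259.86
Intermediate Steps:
F(T, Q) = ¼ (F(T, Q) = -(-1*(-1))*(-1)/4 = -(-1)/4 = -¼*(-1) = ¼)
O(S, o) = (S + o)/(¼ + S) (O(S, o) = (o + S)/(S + ¼) = (S + o)/(¼ + S))
(33 + √(17 + O(-2, 2)))*7 = (33 + √(17 + 4*(-2 + 2)/(1 + 4*(-2))))*7 = (33 + √(17 + 4*0/(1 - 8)))*7 = (33 + √(17 + 4*0/(-7)))*7 = (33 + √(17 + 4*(-⅐)*0))*7 = (33 + √(17 + 0))*7 = (33 + √17)*7 = 231 + 7*√17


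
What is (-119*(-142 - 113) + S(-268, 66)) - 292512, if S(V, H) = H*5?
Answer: -261837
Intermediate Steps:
S(V, H) = 5*H
(-119*(-142 - 113) + S(-268, 66)) - 292512 = (-119*(-142 - 113) + 5*66) - 292512 = (-119*(-255) + 330) - 292512 = (30345 + 330) - 292512 = 30675 - 292512 = -261837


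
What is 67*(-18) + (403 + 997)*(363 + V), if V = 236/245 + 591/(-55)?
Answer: 37984018/77 ≈ 4.9330e+5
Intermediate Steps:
V = -26363/2695 (V = 236*(1/245) + 591*(-1/55) = 236/245 - 591/55 = -26363/2695 ≈ -9.7822)
67*(-18) + (403 + 997)*(363 + V) = 67*(-18) + (403 + 997)*(363 - 26363/2695) = -1206 + 1400*(951922/2695) = -1206 + 38076880/77 = 37984018/77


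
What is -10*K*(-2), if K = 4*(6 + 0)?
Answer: 480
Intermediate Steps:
K = 24 (K = 4*6 = 24)
-10*K*(-2) = -10*24*(-2) = -240*(-2) = 480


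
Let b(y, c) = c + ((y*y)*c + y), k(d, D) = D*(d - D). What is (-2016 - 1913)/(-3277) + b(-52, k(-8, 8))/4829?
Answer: -1115825743/15824633 ≈ -70.512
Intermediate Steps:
b(y, c) = c + y + c*y² (b(y, c) = c + (y²*c + y) = c + (c*y² + y) = c + (y + c*y²) = c + y + c*y²)
(-2016 - 1913)/(-3277) + b(-52, k(-8, 8))/4829 = (-2016 - 1913)/(-3277) + (8*(-8 - 1*8) - 52 + (8*(-8 - 1*8))*(-52)²)/4829 = -3929*(-1/3277) + (8*(-8 - 8) - 52 + (8*(-8 - 8))*2704)*(1/4829) = 3929/3277 + (8*(-16) - 52 + (8*(-16))*2704)*(1/4829) = 3929/3277 + (-128 - 52 - 128*2704)*(1/4829) = 3929/3277 + (-128 - 52 - 346112)*(1/4829) = 3929/3277 - 346292*1/4829 = 3929/3277 - 346292/4829 = -1115825743/15824633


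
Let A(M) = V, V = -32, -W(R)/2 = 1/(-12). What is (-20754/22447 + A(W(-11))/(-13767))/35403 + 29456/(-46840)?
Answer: -40284637325049224/64056703252850685 ≈ -0.62889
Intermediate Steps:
W(R) = ⅙ (W(R) = -2/(-12) = -2*(-1/12) = ⅙)
A(M) = -32
(-20754/22447 + A(W(-11))/(-13767))/35403 + 29456/(-46840) = (-20754/22447 - 32/(-13767))/35403 + 29456/(-46840) = (-20754*1/22447 - 32*(-1/13767))*(1/35403) + 29456*(-1/46840) = (-20754/22447 + 32/13767)*(1/35403) - 3682/5855 = -285002014/309027849*1/35403 - 3682/5855 = -285002014/10940512938147 - 3682/5855 = -40284637325049224/64056703252850685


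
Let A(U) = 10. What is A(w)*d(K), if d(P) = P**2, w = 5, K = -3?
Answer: 90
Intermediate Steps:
A(w)*d(K) = 10*(-3)**2 = 10*9 = 90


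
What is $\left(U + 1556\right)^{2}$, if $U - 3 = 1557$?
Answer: $9709456$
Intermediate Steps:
$U = 1560$ ($U = 3 + 1557 = 1560$)
$\left(U + 1556\right)^{2} = \left(1560 + 1556\right)^{2} = 3116^{2} = 9709456$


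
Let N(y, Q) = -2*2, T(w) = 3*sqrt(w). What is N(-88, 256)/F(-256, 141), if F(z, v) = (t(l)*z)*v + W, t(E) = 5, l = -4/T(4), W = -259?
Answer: 4/180739 ≈ 2.2131e-5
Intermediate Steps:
l = -2/3 (l = -4/(3*sqrt(4)) = -4/(3*2) = -4/6 = -4*1/6 = -2/3 ≈ -0.66667)
N(y, Q) = -4
F(z, v) = -259 + 5*v*z (F(z, v) = (5*z)*v - 259 = 5*v*z - 259 = -259 + 5*v*z)
N(-88, 256)/F(-256, 141) = -4/(-259 + 5*141*(-256)) = -4/(-259 - 180480) = -4/(-180739) = -4*(-1/180739) = 4/180739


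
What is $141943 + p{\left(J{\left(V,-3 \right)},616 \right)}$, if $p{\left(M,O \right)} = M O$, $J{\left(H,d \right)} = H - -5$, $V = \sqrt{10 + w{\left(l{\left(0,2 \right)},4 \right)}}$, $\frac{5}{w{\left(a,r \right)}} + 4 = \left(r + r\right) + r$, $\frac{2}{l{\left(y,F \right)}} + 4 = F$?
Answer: $145023 + 154 \sqrt{170} \approx 1.4703 \cdot 10^{5}$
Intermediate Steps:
$l{\left(y,F \right)} = \frac{2}{-4 + F}$
$w{\left(a,r \right)} = \frac{5}{-4 + 3 r}$ ($w{\left(a,r \right)} = \frac{5}{-4 + \left(\left(r + r\right) + r\right)} = \frac{5}{-4 + \left(2 r + r\right)} = \frac{5}{-4 + 3 r}$)
$V = \frac{\sqrt{170}}{4}$ ($V = \sqrt{10 + \frac{5}{-4 + 3 \cdot 4}} = \sqrt{10 + \frac{5}{-4 + 12}} = \sqrt{10 + \frac{5}{8}} = \sqrt{\frac{85}{8}} = \frac{\sqrt{170}}{4} \approx 3.2596$)
$J{\left(H,d \right)} = 5 + H$ ($J{\left(H,d \right)} = H + 5 = 5 + H$)
$141943 + p{\left(J{\left(V,-3 \right)},616 \right)} = 141943 + \left(5 + \frac{\sqrt{170}}{4}\right) 616 = 141943 + \left(3080 + 154 \sqrt{170}\right) = 145023 + 154 \sqrt{170}$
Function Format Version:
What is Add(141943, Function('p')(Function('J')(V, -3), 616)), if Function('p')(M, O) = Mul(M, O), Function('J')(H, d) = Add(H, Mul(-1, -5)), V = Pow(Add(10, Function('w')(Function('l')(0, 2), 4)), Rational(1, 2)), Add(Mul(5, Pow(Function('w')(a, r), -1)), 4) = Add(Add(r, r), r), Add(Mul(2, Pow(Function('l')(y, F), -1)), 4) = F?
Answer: Add(145023, Mul(154, Pow(170, Rational(1, 2)))) ≈ 1.4703e+5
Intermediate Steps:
Function('l')(y, F) = Mul(2, Pow(Add(-4, F), -1))
Function('w')(a, r) = Mul(5, Pow(Add(-4, Mul(3, r)), -1)) (Function('w')(a, r) = Mul(5, Pow(Add(-4, Add(Add(r, r), r)), -1)) = Mul(5, Pow(Add(-4, Add(Mul(2, r), r)), -1)) = Mul(5, Pow(Add(-4, Mul(3, r)), -1)))
V = Mul(Rational(1, 4), Pow(170, Rational(1, 2))) (V = Pow(Add(10, Mul(5, Pow(Add(-4, Mul(3, 4)), -1))), Rational(1, 2)) = Pow(Add(10, Mul(5, Pow(Add(-4, 12), -1))), Rational(1, 2)) = Pow(Add(10, Mul(5, Pow(8, -1))), Rational(1, 2)) = Pow(Add(10, Mul(5, Rational(1, 8))), Rational(1, 2)) = Pow(Add(10, Rational(5, 8)), Rational(1, 2)) = Pow(Rational(85, 8), Rational(1, 2)) = Mul(Rational(1, 4), Pow(170, Rational(1, 2))) ≈ 3.2596)
Function('J')(H, d) = Add(5, H) (Function('J')(H, d) = Add(H, 5) = Add(5, H))
Add(141943, Function('p')(Function('J')(V, -3), 616)) = Add(141943, Mul(Add(5, Mul(Rational(1, 4), Pow(170, Rational(1, 2)))), 616)) = Add(141943, Add(3080, Mul(154, Pow(170, Rational(1, 2))))) = Add(145023, Mul(154, Pow(170, Rational(1, 2))))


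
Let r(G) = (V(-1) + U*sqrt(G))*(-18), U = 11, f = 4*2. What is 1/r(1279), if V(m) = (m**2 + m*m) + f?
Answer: 5/1391931 - 11*sqrt(1279)/2783862 ≈ -0.00013772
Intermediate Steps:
f = 8
V(m) = 8 + 2*m**2 (V(m) = (m**2 + m*m) + 8 = (m**2 + m**2) + 8 = 2*m**2 + 8 = 8 + 2*m**2)
r(G) = -180 - 198*sqrt(G) (r(G) = ((8 + 2*(-1)**2) + 11*sqrt(G))*(-18) = ((8 + 2*1) + 11*sqrt(G))*(-18) = ((8 + 2) + 11*sqrt(G))*(-18) = (10 + 11*sqrt(G))*(-18) = -180 - 198*sqrt(G))
1/r(1279) = 1/(-180 - 198*sqrt(1279))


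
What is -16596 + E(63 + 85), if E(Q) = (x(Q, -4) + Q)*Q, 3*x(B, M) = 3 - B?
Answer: -5536/3 ≈ -1845.3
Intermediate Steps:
x(B, M) = 1 - B/3 (x(B, M) = (3 - B)/3 = 1 - B/3)
E(Q) = Q*(1 + 2*Q/3) (E(Q) = ((1 - Q/3) + Q)*Q = (1 + 2*Q/3)*Q = Q*(1 + 2*Q/3))
-16596 + E(63 + 85) = -16596 + (63 + 85)*(3 + 2*(63 + 85))/3 = -16596 + (1/3)*148*(3 + 2*148) = -16596 + (1/3)*148*(3 + 296) = -16596 + (1/3)*148*299 = -16596 + 44252/3 = -5536/3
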